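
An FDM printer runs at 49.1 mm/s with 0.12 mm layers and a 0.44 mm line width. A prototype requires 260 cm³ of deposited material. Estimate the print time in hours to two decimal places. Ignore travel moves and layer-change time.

27.86 hours

Line area = 0.12 × 0.44 = 0.0528 mm².
Path length: 260000 mm³ / 0.0528 mm² → 4924242.4 mm.
Extrusion time = 4924242.4 / 49.1, so 100290.1 s.
Converting: 100290.1 s = 27.86 hours.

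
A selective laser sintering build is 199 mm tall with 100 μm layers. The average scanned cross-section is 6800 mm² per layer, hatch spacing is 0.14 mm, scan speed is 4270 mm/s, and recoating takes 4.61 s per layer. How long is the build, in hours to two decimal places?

8.84 hours

Layers = ⌈199/0.1⌉ = 1990.
Hatch length per layer = 6800 / 0.14, so 48571.4 mm.
Laser time per layer: 48571.4 / 4270 → 11.375 s.
Per-layer time: 11.375 + 4.61 → 15.985 s.
Total: 1990 × 15.985 s = 31810.15 s → 8.84 hours.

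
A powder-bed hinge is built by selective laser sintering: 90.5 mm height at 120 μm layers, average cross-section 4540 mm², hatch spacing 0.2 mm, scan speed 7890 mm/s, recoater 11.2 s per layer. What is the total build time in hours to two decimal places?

Layer count = ceil(90.5 / 0.12) = 755.
Hatch length per layer = 4540 / 0.2 = 22700 mm.
Laser time per layer: 22700 / 7890 → 2.8771 s.
Time per layer = 2.8771 + 11.2, so 14.0771 s.
Build time = 755 × 14.0771 = 10628.2105 s = 2.95 hours.

2.95 hours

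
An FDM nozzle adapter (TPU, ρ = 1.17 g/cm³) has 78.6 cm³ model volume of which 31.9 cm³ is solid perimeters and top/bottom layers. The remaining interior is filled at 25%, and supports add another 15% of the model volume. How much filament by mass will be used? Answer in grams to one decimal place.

64.8 g

Volume inside the shell = 78.6 − 31.9 = 46.7 cm³.
Infill deposited: 0.25 × 46.7 → 11.675 cm³.
Support = 0.15 × 78.6 = 11.79 cm³.
Total printed volume: 31.9 + 11.675 + 11.79 → 55.365 cm³.
Mass: 55.365 × 1.17 → 64.77705 g.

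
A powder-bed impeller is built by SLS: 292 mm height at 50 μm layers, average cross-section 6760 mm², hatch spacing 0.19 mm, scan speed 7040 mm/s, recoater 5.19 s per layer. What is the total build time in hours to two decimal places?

Layers = ⌈292/0.05⌉ = 5840.
Per-layer scan distance: 6760 / 0.19 → 35578.9 mm.
Scan time per layer = 35578.9 / 7040, so 5.0538 s.
Time per layer = 5.0538 + 5.19, so 10.2438 s.
Total: 5840 × 10.2438 s = 59823.792 s → 16.62 hours.

16.62 hours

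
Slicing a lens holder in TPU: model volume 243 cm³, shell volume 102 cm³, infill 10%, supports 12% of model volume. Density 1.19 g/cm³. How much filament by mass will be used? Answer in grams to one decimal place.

Interior volume = 243 − 102, so 141 cm³.
Infill deposited = 0.10 × 141 = 14.1 cm³.
Support: 0.12 × 243 → 29.16 cm³.
Total extruded = 102 + 14.1 + 29.16, so 145.26 cm³.
Mass = 145.26 × 1.19 = 172.8594 g.

172.9 g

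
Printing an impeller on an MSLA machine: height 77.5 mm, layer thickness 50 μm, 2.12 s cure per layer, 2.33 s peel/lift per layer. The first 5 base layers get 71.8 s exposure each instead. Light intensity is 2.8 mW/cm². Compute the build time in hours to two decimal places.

Layer count = ceil(77.5 / 0.05) = 1550.
Bottom layers = 5 × (71.8 + 2.33), so 370.65 s.
Remaining layers: 1545 × (2.12 + 2.33) → 6875.25 s.
Sum: 370.65 + 6875.25 = 7245.9 s → 2.01 hours.

2.01 hours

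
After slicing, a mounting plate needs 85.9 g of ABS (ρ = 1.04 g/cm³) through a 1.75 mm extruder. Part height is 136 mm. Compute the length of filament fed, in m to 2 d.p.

Extruded volume: 85.9/1.04 = 82.5962 cm³ (82596.2 mm³).
Cross-section of 1.75 mm filament: π·(1.75/2)² = 2.4053 mm².
L = V/A = 82596.2/2.4053 = 34339.25 mm → 34.34 m.

34.34 m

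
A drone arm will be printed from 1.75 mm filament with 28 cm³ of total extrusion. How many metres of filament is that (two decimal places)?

A = π r² = π × 0.875² = 2.4053 mm².
L = 28000 mm³ / 2.4053 mm² = 11640.96 mm, i.e. 11.64 m.

11.64 m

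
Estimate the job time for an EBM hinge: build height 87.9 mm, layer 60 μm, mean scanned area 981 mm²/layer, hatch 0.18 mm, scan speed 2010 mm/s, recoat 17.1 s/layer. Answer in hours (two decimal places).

8.06 hours

Number of layers: 87.9 / 0.06 → 1465 (rounded up).
Scan path per layer: 981 / 0.18 → 5450 mm.
Beam time per layer = 5450 / 2010 = 2.7114 s.
Per-layer time: 2.7114 + 17.1 → 19.8114 s.
Build time = 1465 × 19.8114 = 29023.701 s = 8.06 hours.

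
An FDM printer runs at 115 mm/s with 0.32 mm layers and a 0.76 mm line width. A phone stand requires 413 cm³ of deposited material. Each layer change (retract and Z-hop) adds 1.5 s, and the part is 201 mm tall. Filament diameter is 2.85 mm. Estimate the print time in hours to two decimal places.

Bead cross-section = 0.32 × 0.76, so 0.2432 mm².
Path length: 413000 mm³ / 0.2432 mm² → 1698190.8 mm.
Extrusion time = 1698190.8 / 115 = 14766.9 s.
Number of layers: 201 / 0.32 → 629 (rounded up).
Non-print overhead = 629 × 1.5, so 943.5 s.
Altogether 14766.9 + 943.5 = 15710.4 s, i.e. 4.36 hours.

4.36 hours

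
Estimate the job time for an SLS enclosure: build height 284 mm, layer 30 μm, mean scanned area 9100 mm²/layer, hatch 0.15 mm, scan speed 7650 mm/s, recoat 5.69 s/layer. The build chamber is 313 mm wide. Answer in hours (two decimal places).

35.82 hours

Layers = ⌈284/0.03⌉ = 9467.
Per-layer scan distance = 9100 / 0.15, so 60666.7 mm.
Laser time per layer: 60666.7 / 7650 → 7.9303 s.
Layer cycle: 7.9303 + 5.69 → 13.6203 s.
Total: 9467 × 13.6203 s = 128943.3801 s → 35.82 hours.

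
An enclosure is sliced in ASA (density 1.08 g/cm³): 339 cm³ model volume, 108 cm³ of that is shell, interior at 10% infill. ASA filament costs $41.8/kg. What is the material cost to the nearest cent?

Infill region = 339 − 108, so 231 cm³.
Infill volume = 0.10 × 231, so 23.1 cm³.
Total extruded = 108 + 23.1, so 131.1 cm³.
Mass = 131.1 × 1.08 = 141.588 g.
At $41.8/kg: 141.588/1000 × 41.8 = $5.92.

$5.92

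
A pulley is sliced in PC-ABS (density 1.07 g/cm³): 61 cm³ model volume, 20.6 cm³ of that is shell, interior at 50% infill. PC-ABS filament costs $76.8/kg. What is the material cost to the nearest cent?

Interior volume = 61 − 20.6 = 40.4 cm³.
Infill deposited: 0.50 × 40.4 → 20.2 cm³.
Total printed volume = 20.6 + 20.2, so 40.8 cm³.
Mass = 40.8 × 1.07, so 43.656 g.
Cost = 43.656 g / 1000 × $76.8/kg = $3.35.

$3.35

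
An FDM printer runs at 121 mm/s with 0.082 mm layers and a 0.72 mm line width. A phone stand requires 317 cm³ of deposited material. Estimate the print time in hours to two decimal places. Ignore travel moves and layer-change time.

12.33 hours

Line area: 0.082 × 0.72 → 0.05904 mm².
Total extruded path = 317000/0.05904 = 5369241.2 mm.
Extrusion time = 5369241.2 / 121 = 44373.9 s.
Converting: 44373.9 s = 12.33 hours.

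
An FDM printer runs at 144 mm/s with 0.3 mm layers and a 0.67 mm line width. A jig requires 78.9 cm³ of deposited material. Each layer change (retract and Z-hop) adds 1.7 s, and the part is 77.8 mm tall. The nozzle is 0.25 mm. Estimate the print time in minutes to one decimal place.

52.8 minutes

Line area = 0.3 × 0.67 = 0.201 mm².
Path length: 78900 mm³ / 0.201 mm² → 392537.3 mm.
Time extruding = 392537.3 / 144 = 2726 s.
Number of layers: 77.8 / 0.3 → 260 (rounded up).
Layer-change overhead = 260 × 1.7 = 442 s.
Altogether 2726 + 442 = 3168 s, i.e. 52.8 minutes.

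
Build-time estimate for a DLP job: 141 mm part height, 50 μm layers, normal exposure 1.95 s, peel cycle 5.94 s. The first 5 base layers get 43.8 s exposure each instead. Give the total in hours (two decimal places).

Number of layers: 141 / 0.05 → 2820 (rounded up).
Bottom layers = 5 × (43.8 + 5.94) = 248.7 s.
Remaining layers = 2815 × (1.95 + 5.94) = 22210.35 s.
Total = 248.7 + 22210.35 = 22459.05 s = 6.24 hours.

6.24 hours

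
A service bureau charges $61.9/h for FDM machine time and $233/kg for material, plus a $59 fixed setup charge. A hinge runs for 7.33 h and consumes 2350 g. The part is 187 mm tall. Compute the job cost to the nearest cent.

$1060.28

Machine cost: 61.9 × 7.33 → $453.727.
Feedstock cost: 233 × 2350/1000 → $547.55.
Adding setup: 453.727 + 547.55 + 59 → 1060.277 ≈ $1060.28.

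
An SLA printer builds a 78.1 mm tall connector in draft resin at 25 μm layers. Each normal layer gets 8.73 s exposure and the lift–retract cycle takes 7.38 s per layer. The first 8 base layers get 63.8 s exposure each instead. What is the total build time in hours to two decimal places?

14.10 hours

Layers = ⌈78.1/0.025⌉ = 3124.
Burn-in layers = 8 × (63.8 + 7.38) = 569.44 s.
Normal layers = 3116 × (8.73 + 7.38), so 50198.76 s.
Sum: 569.44 + 50198.76 = 50768.2 s → 14.10 hours.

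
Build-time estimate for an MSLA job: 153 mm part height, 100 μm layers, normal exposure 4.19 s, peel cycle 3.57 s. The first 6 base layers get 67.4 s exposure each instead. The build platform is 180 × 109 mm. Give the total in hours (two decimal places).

3.40 hours

Layers = ⌈153/0.1⌉ = 1530.
Burn-in layers = 6 × (67.4 + 3.57), so 425.82 s.
Normal layers = 1524 × (4.19 + 3.57), so 11826.24 s.
Sum: 425.82 + 11826.24 = 12252.06 s → 3.40 hours.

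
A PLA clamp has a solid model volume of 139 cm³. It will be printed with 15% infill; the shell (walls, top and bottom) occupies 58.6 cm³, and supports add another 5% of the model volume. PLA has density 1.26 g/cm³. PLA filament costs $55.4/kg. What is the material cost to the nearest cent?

Volume inside the shell = 139 − 58.6 = 80.4 cm³.
Infill deposited: 0.15 × 80.4 → 12.06 cm³.
Support = 0.05 × 139, so 6.95 cm³.
Total extruded = 58.6 + 12.06 + 6.95 = 77.61 cm³.
Mass = 77.61 × 1.26 = 97.7886 g.
At $55.4/kg: 97.7886/1000 × 55.4 = $5.42.

$5.42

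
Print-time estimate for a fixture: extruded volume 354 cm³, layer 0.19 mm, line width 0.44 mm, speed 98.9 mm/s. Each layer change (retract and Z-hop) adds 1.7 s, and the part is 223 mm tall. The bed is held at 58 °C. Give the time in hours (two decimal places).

Extrusion cross-section = 0.19 × 0.44, so 0.0836 mm².
Toolpath length = 354 cm³ / 0.0836 mm² = 354000 / 0.0836 = 4234449.8 mm.
Print-move time = 4234449.8 / 98.9, so 42815.5 s.
Layer count = ceil(223 / 0.19) = 1174.
Non-print overhead = 1174 × 1.7, so 1995.8 s.
Total = 42815.5 + 1995.8 = 44811.3 s = 12.45 hours.

12.45 hours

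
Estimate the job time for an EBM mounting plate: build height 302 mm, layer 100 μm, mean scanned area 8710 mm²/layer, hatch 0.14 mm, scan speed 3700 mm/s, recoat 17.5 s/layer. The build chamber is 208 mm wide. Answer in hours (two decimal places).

28.79 hours

Layers = ⌈302/0.1⌉ = 3020.
Per-layer scan distance = 8710 / 0.14 = 62214.3 mm.
Per-layer scan time = 62214.3 / 3700 = 16.8147 s.
Layer cycle = 16.8147 + 17.5 = 34.3147 s.
Build time = 3020 × 34.3147 = 103630.394 s = 28.79 hours.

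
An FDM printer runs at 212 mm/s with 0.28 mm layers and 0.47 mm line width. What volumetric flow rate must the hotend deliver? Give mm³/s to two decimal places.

A: 0.28 × 0.47 → 0.1316 mm².
Q = v·A = 212 × 0.1316 = 27.90 mm³/s.

27.90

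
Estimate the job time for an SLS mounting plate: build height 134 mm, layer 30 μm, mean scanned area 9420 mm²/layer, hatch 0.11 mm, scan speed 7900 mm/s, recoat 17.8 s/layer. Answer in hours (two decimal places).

Layer count = ceil(134 / 0.03) = 4467.
Per-layer scan distance: 9420 / 0.11 → 85636.4 mm.
Per-layer scan time: 85636.4 / 7900 → 10.8401 s.
Time per layer: 10.8401 + 17.8 → 28.6401 s.
4467 layers × 28.6401 s/layer = 127935.3267 s, i.e. 35.54 hours.

35.54 hours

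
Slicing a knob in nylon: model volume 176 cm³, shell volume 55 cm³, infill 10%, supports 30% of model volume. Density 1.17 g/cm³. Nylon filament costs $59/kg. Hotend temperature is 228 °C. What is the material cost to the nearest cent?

$8.28

Volume inside the shell: 176 − 55 → 121 cm³.
Infill deposited: 0.10 × 121 → 12.1 cm³.
Support = 0.30 × 176 = 52.8 cm³.
Total printed volume: 55 + 12.1 + 52.8 → 119.9 cm³.
Mass: 119.9 × 1.17 → 140.283 g.
Cost = 140.283 g / 1000 × $59/kg = $8.28.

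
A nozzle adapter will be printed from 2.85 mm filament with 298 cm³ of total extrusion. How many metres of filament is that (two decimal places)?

Filament cross-section = π × (2.85/2)² = 6.3794 mm².
Length = 298 cm³ / 6.3794 mm² = 298000 / 6.3794 = 46712.86 mm = 46.71 m.

46.71 m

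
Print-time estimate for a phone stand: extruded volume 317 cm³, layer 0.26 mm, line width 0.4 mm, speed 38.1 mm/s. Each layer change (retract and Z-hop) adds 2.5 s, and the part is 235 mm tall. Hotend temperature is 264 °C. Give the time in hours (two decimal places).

Extrusion cross-section: 0.26 × 0.4 → 0.104 mm².
Path length: 317000 mm³ / 0.104 mm² → 3048076.9 mm.
Extrusion time = 3048076.9 / 38.1 = 80002 s.
Number of layers: 235 / 0.26 → 904 (rounded up).
Layer-change overhead: 904 × 2.5 → 2260 s.
Total = 80002 + 2260 = 82262 s = 22.85 hours.

22.85 hours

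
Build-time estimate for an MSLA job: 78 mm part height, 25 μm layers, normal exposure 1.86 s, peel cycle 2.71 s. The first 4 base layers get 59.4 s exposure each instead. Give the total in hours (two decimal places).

4.02 hours

Layers = ⌈78/0.025⌉ = 3120.
Base layers = 4 × (59.4 + 2.71), so 248.44 s.
Normal layers = 3116 × (1.86 + 2.71) = 14240.12 s.
Sum: 248.44 + 14240.12 = 14488.56 s → 4.02 hours.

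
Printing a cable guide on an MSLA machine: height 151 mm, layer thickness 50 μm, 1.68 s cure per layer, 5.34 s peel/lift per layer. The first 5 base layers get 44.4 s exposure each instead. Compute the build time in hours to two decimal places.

Layer count = ceil(151 / 0.05) = 3020.
Burn-in layers: 5 × (44.4 + 5.34) → 248.7 s.
Regular layers = 3015 × (1.68 + 5.34) = 21165.3 s.
Sum: 248.7 + 21165.3 = 21414 s → 5.95 hours.

5.95 hours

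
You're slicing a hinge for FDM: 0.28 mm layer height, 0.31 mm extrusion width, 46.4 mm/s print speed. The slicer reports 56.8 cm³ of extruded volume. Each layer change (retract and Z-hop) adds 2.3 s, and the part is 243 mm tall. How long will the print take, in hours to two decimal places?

Bead cross-section = 0.28 × 0.31, so 0.0868 mm².
Path length: 56800 mm³ / 0.0868 mm² → 654377.9 mm.
Time extruding = 654377.9 / 46.4 = 14103 s.
Layer count = ceil(243 / 0.28) = 868.
Layer-change overhead: 868 × 2.3 → 1996.4 s.
Altogether 14103 + 1996.4 = 16099.4 s, i.e. 4.47 hours.

4.47 hours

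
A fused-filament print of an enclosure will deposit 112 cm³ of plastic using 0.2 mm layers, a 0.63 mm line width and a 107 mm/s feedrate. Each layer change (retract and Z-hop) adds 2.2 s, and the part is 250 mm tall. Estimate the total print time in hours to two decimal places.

3.07 hours

Bead cross-section = 0.2 × 0.63, so 0.126 mm².
Path length: 112000 mm³ / 0.126 mm² → 888888.9 mm.
Print-move time = 888888.9 / 107 = 8307.4 s.
Layer count = ceil(250 / 0.2) = 1250.
Z-hop total = 1250 × 2.2, so 2750 s.
Altogether 8307.4 + 2750 = 11057.4 s, i.e. 3.07 hours.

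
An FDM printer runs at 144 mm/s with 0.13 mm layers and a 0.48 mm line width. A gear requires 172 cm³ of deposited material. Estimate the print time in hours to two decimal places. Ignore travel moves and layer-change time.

5.32 hours

Bead cross-section = 0.13 × 0.48 = 0.0624 mm².
Total extruded path = 172000/0.0624 = 2756410.3 mm.
Time extruding = 2756410.3 / 144, so 19141.7 s.
That's 19141.7 s → 5.32 hours.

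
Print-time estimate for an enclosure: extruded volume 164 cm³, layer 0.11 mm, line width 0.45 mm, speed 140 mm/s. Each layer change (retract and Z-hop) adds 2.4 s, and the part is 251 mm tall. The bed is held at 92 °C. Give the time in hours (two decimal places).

8.10 hours

Extrusion cross-section = 0.11 × 0.45 = 0.0495 mm².
Total extruded path = 164000/0.0495 = 3313131.3 mm.
Time extruding: 3313131.3 / 140 → 23665.2 s.
Layers = ⌈251/0.11⌉ = 2282.
Z-hop total = 2282 × 2.4, so 5476.8 s.
Altogether 23665.2 + 5476.8 = 29142 s, i.e. 8.10 hours.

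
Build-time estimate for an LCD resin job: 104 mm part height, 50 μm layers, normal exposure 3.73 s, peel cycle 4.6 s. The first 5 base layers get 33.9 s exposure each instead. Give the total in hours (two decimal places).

Number of layers: 104 / 0.05 → 2080 (rounded up).
Base layers = 5 × (33.9 + 4.6), so 192.5 s.
Remaining layers: 2075 × (3.73 + 4.6) → 17284.75 s.
Sum: 192.5 + 17284.75 = 17477.25 s → 4.85 hours.

4.85 hours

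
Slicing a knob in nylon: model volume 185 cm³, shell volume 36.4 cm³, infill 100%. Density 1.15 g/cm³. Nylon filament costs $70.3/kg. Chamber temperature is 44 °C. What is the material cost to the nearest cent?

Volume inside the shell: 185 − 36.4 → 148.6 cm³.
Infill volume: 1.00 × 148.6 → 148.6 cm³.
Total printed volume = 36.4 + 148.6, so 185 cm³.
Mass: 185 × 1.15 → 212.75 g.
At $70.3/kg: 212.75/1000 × 70.3 = $14.96.

$14.96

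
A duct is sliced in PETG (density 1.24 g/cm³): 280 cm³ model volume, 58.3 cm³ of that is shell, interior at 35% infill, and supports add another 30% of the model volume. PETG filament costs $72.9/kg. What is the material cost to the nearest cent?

$19.88

Infill region: 280 − 58.3 → 221.7 cm³.
Infill volume = 0.35 × 221.7 = 77.595 cm³.
Support: 0.30 × 280 → 84 cm³.
Deposited volume = 58.3 + 77.595 + 84 = 219.895 cm³.
Mass: 219.895 × 1.24 → 272.6698 g.
At $72.9/kg: 272.6698/1000 × 72.9 = $19.88.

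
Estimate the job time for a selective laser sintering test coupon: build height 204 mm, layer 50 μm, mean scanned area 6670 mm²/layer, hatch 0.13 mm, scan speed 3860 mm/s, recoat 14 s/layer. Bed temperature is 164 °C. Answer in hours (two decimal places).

30.93 hours

Layers = ⌈204/0.05⌉ = 4080.
Hatch length per layer: 6670 / 0.13 → 51307.7 mm.
Laser time per layer = 51307.7 / 3860 = 13.2922 s.
Time per layer = 13.2922 + 14, so 27.2922 s.
4080 layers × 27.2922 s/layer = 111352.176 s, i.e. 30.93 hours.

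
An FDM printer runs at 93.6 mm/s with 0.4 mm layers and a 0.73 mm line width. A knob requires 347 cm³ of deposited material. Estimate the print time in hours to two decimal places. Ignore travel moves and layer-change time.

Extrusion cross-section = 0.4 × 0.73 = 0.292 mm².
Total extruded path = 347000/0.292 = 1188356.2 mm.
Extrusion time = 1188356.2 / 93.6 = 12696.1 s.
In the requested units: 12696.1 s = 3.53 hours.

3.53 hours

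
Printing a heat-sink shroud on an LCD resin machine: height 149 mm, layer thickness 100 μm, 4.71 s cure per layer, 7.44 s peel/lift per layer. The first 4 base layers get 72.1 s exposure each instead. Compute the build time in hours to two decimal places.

Layers = ⌈149/0.1⌉ = 1490.
Bottom layers: 4 × (72.1 + 7.44) → 318.16 s.
Regular layers: 1486 × (4.71 + 7.44) → 18054.9 s.
Sum: 318.16 + 18054.9 = 18373.06 s → 5.10 hours.

5.10 hours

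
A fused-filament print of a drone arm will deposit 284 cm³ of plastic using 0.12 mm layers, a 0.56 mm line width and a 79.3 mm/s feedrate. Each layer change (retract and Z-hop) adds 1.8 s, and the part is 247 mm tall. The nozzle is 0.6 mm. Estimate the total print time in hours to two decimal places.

15.83 hours

Line area: 0.12 × 0.56 → 0.0672 mm².
Path length: 284000 mm³ / 0.0672 mm² → 4226190.5 mm.
Time extruding = 4226190.5 / 79.3 = 53293.7 s.
Number of layers: 247 / 0.12 → 2059 (rounded up).
Non-print overhead = 2059 × 1.8 = 3706.2 s.
Altogether 53293.7 + 3706.2 = 56999.9 s, i.e. 15.83 hours.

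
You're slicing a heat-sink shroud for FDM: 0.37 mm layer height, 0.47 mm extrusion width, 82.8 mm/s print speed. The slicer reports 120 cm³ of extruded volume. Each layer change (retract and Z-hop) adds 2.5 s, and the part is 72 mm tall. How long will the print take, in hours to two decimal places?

2.45 hours

Bead cross-section = 0.37 × 0.47 = 0.1739 mm².
Total extruded path = 120000/0.1739 = 690051.8 mm.
Extrusion time = 690051.8 / 82.8, so 8334 s.
Layers = ⌈72/0.37⌉ = 195.
Layer-change overhead: 195 × 2.5 → 487.5 s.
Altogether 8334 + 487.5 = 8821.5 s, i.e. 2.45 hours.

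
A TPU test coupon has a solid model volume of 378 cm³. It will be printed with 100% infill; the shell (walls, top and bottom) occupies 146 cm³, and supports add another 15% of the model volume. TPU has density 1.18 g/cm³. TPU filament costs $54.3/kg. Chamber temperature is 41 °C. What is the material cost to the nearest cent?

Interior volume = 378 − 146, so 232 cm³.
Deposited infill: 1.00 × 232 → 232 cm³.
Support: 0.15 × 378 → 56.7 cm³.
Total extruded = 146 + 232 + 56.7, so 434.7 cm³.
Mass: 434.7 × 1.18 → 512.946 g.
Cost = 512.946 g / 1000 × $54.3/kg = $27.85.

$27.85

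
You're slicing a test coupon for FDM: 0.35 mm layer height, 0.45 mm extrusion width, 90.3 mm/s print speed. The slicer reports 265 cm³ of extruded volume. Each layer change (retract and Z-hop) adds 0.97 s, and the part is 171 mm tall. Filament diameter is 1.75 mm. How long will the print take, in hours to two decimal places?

Bead cross-section = 0.35 × 0.45, so 0.1575 mm².
Toolpath length = 265 cm³ / 0.1575 mm² = 265000 / 0.1575 = 1682539.7 mm.
Extrusion time: 1682539.7 / 90.3 → 18632.8 s.
Layer count = ceil(171 / 0.35) = 489.
Non-print overhead = 489 × 0.97, so 474.33 s.
Altogether 18632.8 + 474.33 = 19107.13 s, i.e. 5.31 hours.

5.31 hours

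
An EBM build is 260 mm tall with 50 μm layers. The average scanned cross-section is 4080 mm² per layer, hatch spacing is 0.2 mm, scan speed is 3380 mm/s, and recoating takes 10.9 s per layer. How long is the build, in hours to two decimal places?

24.46 hours

Layers = ⌈260/0.05⌉ = 5200.
Scan path per layer = 4080 / 0.2 = 20400 mm.
Per-layer scan time = 20400 / 3380, so 6.0355 s.
Layer cycle = 6.0355 + 10.9 = 16.9355 s.
Total: 5200 × 16.9355 s = 88064.6 s → 24.46 hours.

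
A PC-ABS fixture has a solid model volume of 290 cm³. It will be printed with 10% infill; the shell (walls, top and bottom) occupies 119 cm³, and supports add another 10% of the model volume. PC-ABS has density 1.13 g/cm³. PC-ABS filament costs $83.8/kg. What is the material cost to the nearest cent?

$15.63

Interior volume = 290 − 119, so 171 cm³.
Deposited infill: 0.10 × 171 → 17.1 cm³.
Support = 0.10 × 290, so 29 cm³.
Total printed volume = 119 + 17.1 + 29 = 165.1 cm³.
Mass = 165.1 × 1.13 = 186.563 g.
At $83.8/kg: 186.563/1000 × 83.8 = $15.63.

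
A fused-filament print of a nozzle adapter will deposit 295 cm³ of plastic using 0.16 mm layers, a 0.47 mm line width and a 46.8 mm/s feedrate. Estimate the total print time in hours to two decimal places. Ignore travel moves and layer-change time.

23.28 hours

Bead cross-section = 0.16 × 0.47, so 0.0752 mm².
Toolpath length = 295 cm³ / 0.0752 mm² = 295000 / 0.0752 = 3922872.3 mm.
Print-move time = 3922872.3 / 46.8, so 83822.1 s.
In the requested units: 83822.1 s = 23.28 hours.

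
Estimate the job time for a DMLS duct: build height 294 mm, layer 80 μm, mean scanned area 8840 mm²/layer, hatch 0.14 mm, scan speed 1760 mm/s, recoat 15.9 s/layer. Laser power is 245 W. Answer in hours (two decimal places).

52.86 hours

Layer count = ceil(294 / 0.08) = 3675.
Scan path per layer = 8840 / 0.14, so 63142.9 mm.
Per-layer scan time = 63142.9 / 1760, so 35.8766 s.
Per-layer time = 35.8766 + 15.9, so 51.7766 s.
Build time = 3675 × 51.7766 = 190279.005 s = 52.86 hours.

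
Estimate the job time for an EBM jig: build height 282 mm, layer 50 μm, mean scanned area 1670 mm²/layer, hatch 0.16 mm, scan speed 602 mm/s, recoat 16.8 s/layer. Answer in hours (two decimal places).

Number of layers: 282 / 0.05 → 5640 (rounded up).
Hatch length per layer = 1670 / 0.16, so 10437.5 mm.
Per-layer scan time: 10437.5 / 602 → 17.338 s.
Layer cycle = 17.338 + 16.8, so 34.138 s.
Total: 5640 × 34.138 s = 192538.32 s → 53.48 hours.

53.48 hours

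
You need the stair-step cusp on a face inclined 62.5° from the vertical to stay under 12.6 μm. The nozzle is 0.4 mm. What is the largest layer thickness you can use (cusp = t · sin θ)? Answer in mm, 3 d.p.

0.014 mm

sin(62.5°) = 0.8870; t_max = 0.0126/0.8870 = 0.014 mm.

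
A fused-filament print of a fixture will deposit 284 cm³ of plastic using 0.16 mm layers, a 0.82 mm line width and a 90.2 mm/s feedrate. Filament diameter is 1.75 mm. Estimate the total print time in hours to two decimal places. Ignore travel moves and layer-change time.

Bead cross-section: 0.16 × 0.82 → 0.1312 mm².
Total extruded path = 284000/0.1312 = 2164634.1 mm.
Time extruding = 2164634.1 / 90.2 = 23998.2 s.
23998.2 s = 6.67 hours.

6.67 hours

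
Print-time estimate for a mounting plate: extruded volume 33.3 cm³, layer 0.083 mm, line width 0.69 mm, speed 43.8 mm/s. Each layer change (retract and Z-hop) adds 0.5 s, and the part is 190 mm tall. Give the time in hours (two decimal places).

Line area: 0.083 × 0.69 → 0.05727 mm².
Total extruded path = 33300/0.05727 = 581456.3 mm.
Time extruding = 581456.3 / 43.8, so 13275.3 s.
Layers = ⌈190/0.083⌉ = 2290.
Z-hop total = 2290 × 0.5 = 1145 s.
Altogether 13275.3 + 1145 = 14420.3 s, i.e. 4.01 hours.

4.01 hours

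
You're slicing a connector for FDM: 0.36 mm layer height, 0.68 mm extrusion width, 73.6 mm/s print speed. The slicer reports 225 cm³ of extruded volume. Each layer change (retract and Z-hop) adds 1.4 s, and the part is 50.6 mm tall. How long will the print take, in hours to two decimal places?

3.52 hours

Extrusion cross-section = 0.36 × 0.68, so 0.2448 mm².
Toolpath length = 225 cm³ / 0.2448 mm² = 225000 / 0.2448 = 919117.6 mm.
Print-move time = 919117.6 / 73.6 = 12488 s.
Layer count = ceil(50.6 / 0.36) = 141.
Z-hop total: 141 × 1.4 → 197.4 s.
Total = 12488 + 197.4 = 12685.4 s = 3.52 hours.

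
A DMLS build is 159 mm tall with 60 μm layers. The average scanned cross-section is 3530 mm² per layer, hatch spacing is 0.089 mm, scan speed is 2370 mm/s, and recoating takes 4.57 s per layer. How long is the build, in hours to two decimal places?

15.68 hours

Number of layers: 159 / 0.06 → 2650 (rounded up).
Hatch length per layer = 3530 / 0.089, so 39662.9 mm.
Per-layer scan time = 39662.9 / 2370, so 16.7354 s.
Time per layer: 16.7354 + 4.57 → 21.3054 s.
Total: 2650 × 21.3054 s = 56459.31 s → 15.68 hours.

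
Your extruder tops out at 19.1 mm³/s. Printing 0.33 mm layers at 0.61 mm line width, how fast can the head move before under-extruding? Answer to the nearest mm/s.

95 mm/s

Bead cross-section = 0.33 × 0.61, so 0.2013 mm².
Max speed = 19.1 / 0.2013 = 94.88 ≈ 95 mm/s.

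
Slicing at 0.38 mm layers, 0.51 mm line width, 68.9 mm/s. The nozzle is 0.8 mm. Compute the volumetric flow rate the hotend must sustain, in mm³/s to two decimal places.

A = 0.38 × 0.51 = 0.1938 mm².
Q = v·A = 68.9 × 0.1938 = 13.35 mm³/s.

13.35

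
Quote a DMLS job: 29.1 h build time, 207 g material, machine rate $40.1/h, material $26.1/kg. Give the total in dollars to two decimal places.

$1172.31

Machine cost = 40.1 × 29.1, so $1166.91.
Feedstock cost = 26.1 × 207/1000 = $5.4027.
Total = 1166.91 + 5.4027 = 1172.3127 ≈ $1172.31.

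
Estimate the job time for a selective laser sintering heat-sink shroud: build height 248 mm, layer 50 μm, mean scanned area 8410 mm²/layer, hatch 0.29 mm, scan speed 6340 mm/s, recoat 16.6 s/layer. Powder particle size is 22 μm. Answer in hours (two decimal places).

Number of layers: 248 / 0.05 → 4960 (rounded up).
Hatch length per layer: 8410 / 0.29 → 29000 mm.
Per-layer scan time = 29000 / 6340, so 4.5741 s.
Per-layer time = 4.5741 + 16.6 = 21.1741 s.
Build time = 4960 × 21.1741 = 105023.536 s = 29.17 hours.

29.17 hours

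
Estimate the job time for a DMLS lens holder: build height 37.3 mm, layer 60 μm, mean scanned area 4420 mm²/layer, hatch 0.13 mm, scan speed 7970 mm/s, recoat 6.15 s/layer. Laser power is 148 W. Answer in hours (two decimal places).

1.80 hours

Layers = ⌈37.3/0.06⌉ = 622.
Hatch length per layer = 4420 / 0.13 = 34000 mm.
Per-layer scan time = 34000 / 7970, so 4.266 s.
Per-layer time = 4.266 + 6.15, so 10.416 s.
622 layers × 10.416 s/layer = 6478.752 s, i.e. 1.80 hours.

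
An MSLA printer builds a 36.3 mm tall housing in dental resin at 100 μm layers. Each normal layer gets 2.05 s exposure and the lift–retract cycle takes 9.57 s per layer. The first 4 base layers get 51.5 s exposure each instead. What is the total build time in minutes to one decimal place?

Layer count = ceil(36.3 / 0.1) = 363.
Burn-in layers: 4 × (51.5 + 9.57) → 244.28 s.
Regular layers: 359 × (2.05 + 9.57) → 4171.58 s.
Sum: 244.28 + 4171.58 = 4415.86 s → 73.6 minutes.

73.6 minutes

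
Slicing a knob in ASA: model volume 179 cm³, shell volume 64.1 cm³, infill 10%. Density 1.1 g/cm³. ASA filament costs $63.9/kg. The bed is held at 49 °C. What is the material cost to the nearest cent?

$5.31

Volume inside the shell = 179 − 64.1 = 114.9 cm³.
Infill deposited = 0.10 × 114.9, so 11.49 cm³.
Total printed volume = 64.1 + 11.49, so 75.59 cm³.
Mass = 75.59 × 1.1 = 83.149 g.
At $63.9/kg: 83.149/1000 × 63.9 = $5.31.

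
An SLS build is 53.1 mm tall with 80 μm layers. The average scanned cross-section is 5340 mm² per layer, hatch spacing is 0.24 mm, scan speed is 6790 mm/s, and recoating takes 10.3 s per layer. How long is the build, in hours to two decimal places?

2.50 hours

Number of layers: 53.1 / 0.08 → 664 (rounded up).
Hatch length per layer: 5340 / 0.24 → 22250 mm.
Per-layer scan time: 22250 / 6790 → 3.2769 s.
Time per layer = 3.2769 + 10.3 = 13.5769 s.
Total: 664 × 13.5769 s = 9015.0616 s → 2.50 hours.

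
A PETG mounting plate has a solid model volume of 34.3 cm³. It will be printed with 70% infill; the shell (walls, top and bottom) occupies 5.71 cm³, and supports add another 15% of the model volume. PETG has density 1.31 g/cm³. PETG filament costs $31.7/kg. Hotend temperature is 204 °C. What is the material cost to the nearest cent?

$1.28

Volume inside the shell = 34.3 − 5.71 = 28.59 cm³.
Deposited infill = 0.70 × 28.59 = 20.013 cm³.
Support = 0.15 × 34.3 = 5.145 cm³.
Total extruded = 5.71 + 20.013 + 5.145 = 30.868 cm³.
Mass = 30.868 × 1.31, so 40.43708 g.
At $31.7/kg: 40.43708/1000 × 31.7 = $1.28.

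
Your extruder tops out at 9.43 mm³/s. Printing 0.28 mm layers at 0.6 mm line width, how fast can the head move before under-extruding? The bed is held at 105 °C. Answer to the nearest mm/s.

56 mm/s

Bead cross-section = 0.28 × 0.6, so 0.168 mm².
Max speed = 9.43 / 0.168 = 56.13 ≈ 56 mm/s.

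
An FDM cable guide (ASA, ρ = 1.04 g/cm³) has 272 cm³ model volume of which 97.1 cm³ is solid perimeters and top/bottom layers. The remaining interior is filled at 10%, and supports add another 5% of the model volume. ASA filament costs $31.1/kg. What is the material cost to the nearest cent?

$4.15

Volume inside the shell: 272 − 97.1 → 174.9 cm³.
Infill deposited = 0.10 × 174.9, so 17.49 cm³.
Support = 0.05 × 272, so 13.6 cm³.
Deposited volume: 97.1 + 17.49 + 13.6 → 128.19 cm³.
Mass: 128.19 × 1.04 → 133.3176 g.
Cost = 133.3176 g / 1000 × $31.1/kg = $4.15.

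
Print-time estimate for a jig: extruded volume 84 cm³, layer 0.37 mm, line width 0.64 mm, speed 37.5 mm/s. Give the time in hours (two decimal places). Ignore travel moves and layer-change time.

Bead cross-section = 0.37 × 0.64, so 0.2368 mm².
Toolpath length = 84 cm³ / 0.2368 mm² = 84000 / 0.2368 = 354729.7 mm.
Print-move time: 354729.7 / 37.5 → 9459.5 s.
9459.5 s = 2.63 hours.

2.63 hours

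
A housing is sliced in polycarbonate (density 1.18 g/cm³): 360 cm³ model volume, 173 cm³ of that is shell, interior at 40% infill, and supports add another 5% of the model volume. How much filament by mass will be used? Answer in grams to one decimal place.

Interior volume = 360 − 173 = 187 cm³.
Infill volume = 0.40 × 187 = 74.8 cm³.
Support: 0.05 × 360 → 18 cm³.
Total extruded: 173 + 74.8 + 18 → 265.8 cm³.
Mass = 265.8 × 1.18 = 313.644 g.

313.6 g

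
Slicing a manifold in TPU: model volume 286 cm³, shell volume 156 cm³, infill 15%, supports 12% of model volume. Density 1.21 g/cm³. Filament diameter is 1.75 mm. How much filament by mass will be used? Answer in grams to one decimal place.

Interior volume: 286 − 156 → 130 cm³.
Deposited infill = 0.15 × 130 = 19.5 cm³.
Support = 0.12 × 286, so 34.32 cm³.
Total printed volume: 156 + 19.5 + 34.32 → 209.82 cm³.
Mass = 209.82 × 1.21 = 253.8822 g.

253.9 g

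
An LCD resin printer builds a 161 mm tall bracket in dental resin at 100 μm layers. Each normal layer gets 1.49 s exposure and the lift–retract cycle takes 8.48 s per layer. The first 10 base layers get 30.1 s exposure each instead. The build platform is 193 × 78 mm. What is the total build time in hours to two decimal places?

Layer count = ceil(161 / 0.1) = 1610.
Burn-in layers = 10 × (30.1 + 8.48), so 385.8 s.
Regular layers: 1600 × (1.49 + 8.48) → 15952 s.
Total = 385.8 + 15952 = 16337.8 s = 4.54 hours.

4.54 hours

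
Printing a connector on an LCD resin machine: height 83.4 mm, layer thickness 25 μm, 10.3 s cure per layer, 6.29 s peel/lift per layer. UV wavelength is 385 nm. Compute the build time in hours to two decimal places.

Layers = ⌈83.4/0.025⌉ = 3336.
Cycle time: 10.3 + 6.29 → 16.59 s.
Build time: 3336 × 16.59 s = 55344.24 s, i.e. 15.37 hours.

15.37 hours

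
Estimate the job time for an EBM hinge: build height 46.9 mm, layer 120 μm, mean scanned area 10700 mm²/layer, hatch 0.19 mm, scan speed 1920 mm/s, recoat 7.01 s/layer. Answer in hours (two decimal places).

Layer count = ceil(46.9 / 0.12) = 391.
Hatch length per layer: 10700 / 0.19 → 56315.8 mm.
Scan time per layer = 56315.8 / 1920 = 29.3311 s.
Layer cycle = 29.3311 + 7.01 = 36.3411 s.
Total: 391 × 36.3411 s = 14209.3701 s → 3.95 hours.

3.95 hours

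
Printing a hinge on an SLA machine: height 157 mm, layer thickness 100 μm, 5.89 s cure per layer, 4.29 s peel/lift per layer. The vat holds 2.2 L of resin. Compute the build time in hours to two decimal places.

4.44 hours

Number of layers: 157 / 0.1 → 1570 (rounded up).
Each layer takes: 5.89 + 4.29 → 10.18 s.
Build time: 1570 × 10.18 s = 15982.6 s, i.e. 4.44 hours.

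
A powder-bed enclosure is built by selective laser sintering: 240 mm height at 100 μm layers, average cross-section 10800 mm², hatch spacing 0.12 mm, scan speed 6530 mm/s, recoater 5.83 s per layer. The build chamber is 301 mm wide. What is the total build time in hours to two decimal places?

13.08 hours

Layers = ⌈240/0.1⌉ = 2400.
Per-layer scan distance = 10800 / 0.12, so 90000 mm.
Scan time per layer = 90000 / 6530 = 13.7825 s.
Per-layer time = 13.7825 + 5.83 = 19.6125 s.
Build time = 2400 × 19.6125 = 47070 s = 13.08 hours.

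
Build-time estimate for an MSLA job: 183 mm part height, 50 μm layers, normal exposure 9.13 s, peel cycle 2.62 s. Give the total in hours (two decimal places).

11.95 hours

Layer count = ceil(183 / 0.05) = 3660.
Each layer takes = 9.13 + 2.62 = 11.75 s.
Total = 3660 × 11.75 = 43005 s = 11.95 hours.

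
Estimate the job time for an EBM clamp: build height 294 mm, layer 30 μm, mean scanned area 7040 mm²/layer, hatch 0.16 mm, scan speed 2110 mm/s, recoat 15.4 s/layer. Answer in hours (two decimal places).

98.69 hours

Layer count = ceil(294 / 0.03) = 9800.
Per-layer scan distance = 7040 / 0.16 = 44000 mm.
Beam time per layer = 44000 / 2110, so 20.8531 s.
Time per layer = 20.8531 + 15.4 = 36.2531 s.
Total: 9800 × 36.2531 s = 355280.38 s → 98.69 hours.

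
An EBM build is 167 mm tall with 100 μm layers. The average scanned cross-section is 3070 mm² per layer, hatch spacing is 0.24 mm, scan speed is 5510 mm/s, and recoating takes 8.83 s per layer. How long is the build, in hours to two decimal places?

5.17 hours

Number of layers: 167 / 0.1 → 1670 (rounded up).
Per-layer scan distance = 3070 / 0.24, so 12791.7 mm.
Beam time per layer = 12791.7 / 5510 = 2.3215 s.
Per-layer time = 2.3215 + 8.83, so 11.1515 s.
Total: 1670 × 11.1515 s = 18623.005 s → 5.17 hours.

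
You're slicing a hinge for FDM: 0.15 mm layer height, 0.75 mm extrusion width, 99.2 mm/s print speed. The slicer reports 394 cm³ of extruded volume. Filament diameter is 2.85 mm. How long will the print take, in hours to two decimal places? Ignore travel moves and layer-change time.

Line area = 0.15 × 0.75, so 0.1125 mm².
Total extruded path = 394000/0.1125 = 3502222.2 mm.
Time extruding = 3502222.2 / 99.2, so 35304.7 s.
In the requested units: 35304.7 s = 9.81 hours.

9.81 hours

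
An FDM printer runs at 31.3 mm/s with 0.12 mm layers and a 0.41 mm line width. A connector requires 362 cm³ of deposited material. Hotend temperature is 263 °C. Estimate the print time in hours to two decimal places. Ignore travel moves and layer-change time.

65.30 hours

Extrusion cross-section: 0.12 × 0.41 → 0.0492 mm².
Toolpath length = 362 cm³ / 0.0492 mm² = 362000 / 0.0492 = 7357723.6 mm.
Print-move time: 7357723.6 / 31.3 → 235071 s.
In the requested units: 235071 s = 65.30 hours.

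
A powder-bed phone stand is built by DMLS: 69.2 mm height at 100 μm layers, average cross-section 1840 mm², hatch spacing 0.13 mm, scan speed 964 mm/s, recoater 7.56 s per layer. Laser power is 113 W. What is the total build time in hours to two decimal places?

4.28 hours

Layers = ⌈69.2/0.1⌉ = 692.
Scan path per layer: 1840 / 0.13 → 14153.8 mm.
Per-layer scan time: 14153.8 / 964 → 14.6824 s.
Time per layer: 14.6824 + 7.56 → 22.2424 s.
Total: 692 × 22.2424 s = 15391.7408 s → 4.28 hours.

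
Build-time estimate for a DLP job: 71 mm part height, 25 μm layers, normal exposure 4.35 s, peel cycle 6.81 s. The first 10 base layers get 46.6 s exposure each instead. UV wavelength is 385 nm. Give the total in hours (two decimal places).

8.92 hours

Layers = ⌈71/0.025⌉ = 2840.
Base layers = 10 × (46.6 + 6.81) = 534.1 s.
Regular layers = 2830 × (4.35 + 6.81), so 31582.8 s.
Sum: 534.1 + 31582.8 = 32116.9 s → 8.92 hours.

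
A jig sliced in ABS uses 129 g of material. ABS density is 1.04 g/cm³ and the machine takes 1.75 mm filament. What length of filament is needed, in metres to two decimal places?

Extruded volume: 129/1.04 = 124.0385 cm³ (124038.5 mm³).
A = π r² = π × 0.875² = 2.4053 mm².
Length = 124038.5 / 2.4053 = 51568.83 mm = 51.57 m.

51.57 m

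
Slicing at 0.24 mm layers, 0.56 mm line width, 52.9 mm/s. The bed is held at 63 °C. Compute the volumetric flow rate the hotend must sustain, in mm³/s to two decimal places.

Bead cross-section = 0.24 × 0.56, so 0.1344 mm².
Volumetric flow = 52.9 × 0.1344 = 7.11 mm³/s.

7.11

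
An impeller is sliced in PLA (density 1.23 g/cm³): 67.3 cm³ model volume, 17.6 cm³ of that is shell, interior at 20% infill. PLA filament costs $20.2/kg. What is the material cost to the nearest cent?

$0.68

Volume inside the shell = 67.3 − 17.6, so 49.7 cm³.
Deposited infill: 0.20 × 49.7 → 9.94 cm³.
Total printed volume: 17.6 + 9.94 → 27.54 cm³.
Mass = 27.54 × 1.23, so 33.8742 g.
Cost = 33.8742 g / 1000 × $20.2/kg = $0.68.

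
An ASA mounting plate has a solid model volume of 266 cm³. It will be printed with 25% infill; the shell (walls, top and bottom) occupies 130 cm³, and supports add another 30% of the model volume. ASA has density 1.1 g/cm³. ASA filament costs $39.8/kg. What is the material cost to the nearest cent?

Volume inside the shell: 266 − 130 → 136 cm³.
Infill deposited: 0.25 × 136 → 34 cm³.
Support = 0.30 × 266 = 79.8 cm³.
Deposited volume = 130 + 34 + 79.8, so 243.8 cm³.
Mass = 243.8 × 1.1, so 268.18 g.
Cost = 268.18 g / 1000 × $39.8/kg = $10.67.

$10.67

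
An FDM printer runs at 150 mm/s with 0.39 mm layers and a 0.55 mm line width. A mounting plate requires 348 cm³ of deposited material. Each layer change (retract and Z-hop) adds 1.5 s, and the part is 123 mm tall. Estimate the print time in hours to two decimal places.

Bead cross-section = 0.39 × 0.55, so 0.2145 mm².
Total extruded path = 348000/0.2145 = 1622377.6 mm.
Extrusion time = 1622377.6 / 150, so 10815.9 s.
Layers = ⌈123/0.39⌉ = 316.
Layer-change overhead = 316 × 1.5, so 474 s.
Total = 10815.9 + 474 = 11289.9 s = 3.14 hours.

3.14 hours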